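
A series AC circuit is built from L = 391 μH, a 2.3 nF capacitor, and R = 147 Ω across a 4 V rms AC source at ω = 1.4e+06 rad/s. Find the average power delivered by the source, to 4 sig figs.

X_L = ωL = 547.4 Ω
X_C = 1/(ωC) = 310.6 Ω
Net reactance X = X_L − X_C = 236.8 Ω
Z = 147.0 + j236.8 Ω
|Z| = √(147.0² + 236.8²) = 278.8 Ω
∠Z = arctan(236.8/147.0) = 58.17°
I = V/|Z| = 14.35 mA
P = VI cos φ = 4 × 0.01435 × cos(58.17°) = 30.27 mW

30.27 mW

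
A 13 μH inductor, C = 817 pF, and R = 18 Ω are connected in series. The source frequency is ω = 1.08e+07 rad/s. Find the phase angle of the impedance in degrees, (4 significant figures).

56.38°

X_L = ωL = 140.4 Ω
X_C = 1/(ωC) = 113.3 Ω
Net reactance X = X_L − X_C = 27.07 Ω
Z = 18.00 + j27.07 Ω
|Z| = √(18.00² + 27.07²) = 32.51 Ω
∠Z = arctan(27.07/18.00) = 56.38°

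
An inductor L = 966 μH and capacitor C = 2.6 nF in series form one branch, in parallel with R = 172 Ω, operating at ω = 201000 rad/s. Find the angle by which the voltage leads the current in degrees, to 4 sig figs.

X_L = ωL = 194.2 Ω
X_C = 1/(ωC) = 1914 Ω
Branch 1: Z₁ = R = 172.0 Ω
Branch 2 (series LC): Z₂ = j(X_L − X_C) = −j1719 Ω
Parallel: Z = Z₁Z₂/(Z₁+Z₂), |Z| = 171.1 Ω, ∠Z = -5.713°

-5.713°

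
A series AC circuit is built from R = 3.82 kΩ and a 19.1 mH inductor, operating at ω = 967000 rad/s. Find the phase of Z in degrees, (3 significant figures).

78.3°

X_L = ωL = 18500 Ω
Z = 3820 + j18500 Ω
|Z| = √(3820² + 18500²) = 18900 Ω
∠Z = arctan(18500/3820) = 78.3°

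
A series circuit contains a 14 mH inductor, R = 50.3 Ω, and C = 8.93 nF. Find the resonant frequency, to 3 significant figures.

ω₀ = 1/√(LC) = 1/√(0.014 × 8.93e-09) = 89440 rad/s
f₀ = ω₀/(2π) = 14.2 kHz

14.2 kHz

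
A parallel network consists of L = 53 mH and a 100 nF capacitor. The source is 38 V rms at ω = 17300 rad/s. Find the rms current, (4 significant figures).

24.30 mA

X_L = ωL = 916.9 Ω
X_C = 1/(ωC) = 578.0 Ω
Parallel: admittances add. Y = 1/(jωL) + jωC
Y = (0 + j0.0006394) S
|Y| = 0.0006394 S → |Z| = 1/|Y| = 1564 Ω, ∠Z = −∠Y = -90.00°
I = V/|Z| = 38/1564 = 24.30 mA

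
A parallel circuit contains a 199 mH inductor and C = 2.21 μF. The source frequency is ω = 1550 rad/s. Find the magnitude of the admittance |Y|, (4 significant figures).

X_L = ωL = 308.4 Ω
X_C = 1/(ωC) = 291.9 Ω
Parallel: admittances add. Y = 1/(jωL) + jωC
Y = (0 + j0.0001835) S
|Y| = 0.0001835 S → |Z| = 1/|Y| = 5450 Ω, ∠Z = −∠Y = -90.00°

183.5 μS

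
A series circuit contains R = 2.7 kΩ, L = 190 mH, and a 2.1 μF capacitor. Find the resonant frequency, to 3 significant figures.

252 Hz

ω₀ = 1/√(LC) = 1/√(0.19 × 2.1e-06) = 1583 rad/s
f₀ = ω₀/(2π) = 252 Hz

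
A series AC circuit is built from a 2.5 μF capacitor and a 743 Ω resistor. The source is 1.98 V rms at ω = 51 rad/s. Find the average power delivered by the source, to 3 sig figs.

X_C = 1/(ωC) = 7840 Ω
Z = 743 − j7840 Ω
|Z| = √(743² + 7840²) = 7880 Ω
∠Z = arctan(-7840/743) = -84.6°
I = V/|Z| = 251 μA
P = VI cos φ = 1.98 × 0.000251 × cos(-84.6°) = 46.9 μW

46.9 μW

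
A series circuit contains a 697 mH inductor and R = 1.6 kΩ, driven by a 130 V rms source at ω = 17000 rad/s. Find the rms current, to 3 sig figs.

10.9 mA

X_L = ωL = 11800 Ω
Z = 1600 + j11800 Ω
|Z| = √(1600² + 11800²) = 12000 Ω
I = V/|Z| = 130/12000 = 10.9 mA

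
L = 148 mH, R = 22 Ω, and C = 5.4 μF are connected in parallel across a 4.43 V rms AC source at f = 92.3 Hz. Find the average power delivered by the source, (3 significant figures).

892 mW

ω = 2πf = 579.9 rad/s
X_L = ωL = 85.8 Ω
X_C = 1/(ωC) = 319 Ω
Parallel: admittances add. Y = 1/R + 1/(jωL) + jωC
Y = (0.0455 − j0.00852) S
|Y| = 0.0462 S → |Z| = 1/|Y| = 21.6 Ω, ∠Z = −∠Y = 10.6°
I = V/|Z| = 205 mA
P = VI cos φ = 4.43 × 0.205 × cos(10.6°) = 892 mW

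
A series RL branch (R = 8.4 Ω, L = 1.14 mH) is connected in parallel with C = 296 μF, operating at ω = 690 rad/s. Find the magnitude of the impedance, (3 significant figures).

4.42 Ω

X_L = ωL = 0.787 Ω
X_C = 1/(ωC) = 4.90 Ω
Branch 1 (R+jX_L): Z₁ = 8.40 + j0.787 Ω, |Z₁| = 8.44 Ω
Branch 2 (−jX_C): Z₂ = −j4.90 Ω
Parallel: Z = Z₁Z₂/(Z₁+Z₂), |Z| = 4.42 Ω, ∠Z = -58.6°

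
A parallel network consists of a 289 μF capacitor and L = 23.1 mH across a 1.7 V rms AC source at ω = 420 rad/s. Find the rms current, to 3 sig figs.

31.1 mA

X_L = ωL = 9.70 Ω
X_C = 1/(ωC) = 8.24 Ω
Parallel: admittances add. Y = 1/(jωL) + jωC
Y = (0 + j0.0183) S
|Y| = 0.0183 S → |Z| = 1/|Y| = 54.6 Ω, ∠Z = −∠Y = -90.0°
I = V/|Z| = 1.7/54.6 = 31.1 mA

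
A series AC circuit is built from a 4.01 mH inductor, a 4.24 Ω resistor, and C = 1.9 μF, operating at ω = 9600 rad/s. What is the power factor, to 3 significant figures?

0.251

X_L = ωL = 38.5 Ω
X_C = 1/(ωC) = 54.8 Ω
Net reactance X = X_L − X_C = -16.3 Ω
Z = 4.24 − j16.3 Ω
|Z| = √(4.24² + 16.3²) = 16.9 Ω
∠Z = arctan(-16.3/4.24) = -75.4°
cos φ = cos(-75.4°) = 0.251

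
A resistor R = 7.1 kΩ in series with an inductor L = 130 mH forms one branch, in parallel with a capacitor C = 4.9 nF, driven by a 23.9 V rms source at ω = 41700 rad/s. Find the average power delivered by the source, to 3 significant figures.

50.8 mW

X_L = ωL = 5420 Ω
X_C = 1/(ωC) = 4890 Ω
Branch 1 (R+jX_L): Z₁ = 7100 + j5420 Ω, |Z₁| = 8930 Ω
Branch 2 (−jX_C): Z₂ = −j4890 Ω
Parallel: Z = Z₁Z₂/(Z₁+Z₂), |Z| = 6140 Ω, ∠Z = -56.9°
I = V/|Z| = 3.89 mA
P = VI cos φ = 23.9 × 0.00389 × cos(-56.9°) = 50.8 mW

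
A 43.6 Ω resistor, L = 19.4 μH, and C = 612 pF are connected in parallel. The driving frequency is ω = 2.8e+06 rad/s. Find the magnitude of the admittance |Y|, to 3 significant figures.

28.4 mS

X_L = ωL = 54.3 Ω
X_C = 1/(ωC) = 584 Ω
Parallel: admittances add. Y = 1/R + 1/(jωL) + jωC
Y = (0.0229 − j0.0167) S
|Y| = 0.0284 S → |Z| = 1/|Y| = 35.2 Ω, ∠Z = −∠Y = 36.1°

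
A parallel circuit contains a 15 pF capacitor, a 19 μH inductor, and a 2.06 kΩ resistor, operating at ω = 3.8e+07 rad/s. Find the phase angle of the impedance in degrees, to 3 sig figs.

X_L = ωL = 722 Ω
X_C = 1/(ωC) = 1750 Ω
Parallel: admittances add. Y = 1/R + 1/(jωL) + jωC
Y = (0.000485 − j0.000815) S
|Y| = 0.000949 S → |Z| = 1/|Y| = 1050 Ω, ∠Z = −∠Y = 59.2°

59.2°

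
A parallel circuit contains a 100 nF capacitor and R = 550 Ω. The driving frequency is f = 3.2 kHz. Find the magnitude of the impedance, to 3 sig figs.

ω = 2πf = 20110 rad/s
X_C = 1/(ωC) = 497 Ω
Parallel: admittances add. Y = 1/R + jωC
Y = (0.00182 + j0.00201) S
|Y| = 0.00271 S → |Z| = 1/|Y| = 369 Ω, ∠Z = −∠Y = -47.9°

369 Ω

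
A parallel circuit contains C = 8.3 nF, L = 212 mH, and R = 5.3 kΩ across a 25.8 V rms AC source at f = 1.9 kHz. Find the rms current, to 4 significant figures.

9.057 mA

ω = 2πf = 11940 rad/s
X_L = ωL = 2531 Ω
X_C = 1/(ωC) = 10090 Ω
Parallel: admittances add. Y = 1/R + 1/(jωL) + jωC
Y = (0.0001887 − j0.0002960) S
|Y| = 0.0003511 S → |Z| = 1/|Y| = 2849 Ω, ∠Z = −∠Y = 57.49°
I = V/|Z| = 25.8/2849 = 9.057 mA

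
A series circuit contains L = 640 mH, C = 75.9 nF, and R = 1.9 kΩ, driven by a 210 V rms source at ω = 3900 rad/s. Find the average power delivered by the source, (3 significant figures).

19.1 W

X_L = ωL = 2500 Ω
X_C = 1/(ωC) = 3380 Ω
Net reactance X = X_L − X_C = -882 Ω
Z = 1900 − j882 Ω
|Z| = √(1900² + 882²) = 2090 Ω
∠Z = arctan(-882/1900) = -24.9°
I = V/|Z| = 100 mA
P = VI cos φ = 210 × 0.100 × cos(-24.9°) = 19.1 W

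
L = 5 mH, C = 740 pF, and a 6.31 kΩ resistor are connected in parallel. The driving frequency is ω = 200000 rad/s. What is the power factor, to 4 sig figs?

X_L = ωL = 1000 Ω
X_C = 1/(ωC) = 6757 Ω
Parallel: admittances add. Y = 1/R + 1/(jωL) + jωC
Y = (0.0001585 − j0.0008520) S
|Y| = 0.0008666 S → |Z| = 1/|Y| = 1154 Ω, ∠Z = −∠Y = 79.46°
cos φ = cos(79.46°) = 0.1829

0.1829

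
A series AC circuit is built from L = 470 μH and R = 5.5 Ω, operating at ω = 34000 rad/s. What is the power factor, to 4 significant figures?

X_L = ωL = 15.98 Ω
Z = 5.500 + j15.98 Ω
|Z| = √(5.500² + 15.98²) = 16.90 Ω
∠Z = arctan(15.98/5.500) = 71.01°
cos φ = cos(71.01°) = 0.3254

0.3254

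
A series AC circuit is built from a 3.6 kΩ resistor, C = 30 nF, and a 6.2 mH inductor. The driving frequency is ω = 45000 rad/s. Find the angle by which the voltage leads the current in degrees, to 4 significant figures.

X_L = ωL = 279.0 Ω
X_C = 1/(ωC) = 740.7 Ω
Net reactance X = X_L − X_C = -461.7 Ω
Z = 3600 − j461.7 Ω
|Z| = √(3600² + 461.7²) = 3629 Ω
∠Z = arctan(-461.7/3600) = -7.309°

-7.309°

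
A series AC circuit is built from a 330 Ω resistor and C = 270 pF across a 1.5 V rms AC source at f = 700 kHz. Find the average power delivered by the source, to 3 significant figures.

ω = 2πf = 4.398e+06 rad/s
X_C = 1/(ωC) = 842 Ω
Z = 330 − j842 Ω
|Z| = √(330² + 842²) = 904 Ω
∠Z = arctan(-842/330) = -68.6°
I = V/|Z| = 1.66 mA
P = VI cos φ = 1.5 × 0.00166 × cos(-68.6°) = 908 μW

908 μW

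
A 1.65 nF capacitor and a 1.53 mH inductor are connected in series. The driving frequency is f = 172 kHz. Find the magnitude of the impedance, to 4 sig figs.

1093 Ω

ω = 2πf = 1.081e+06 rad/s
X_L = ωL = 1653 Ω
X_C = 1/(ωC) = 560.8 Ω
Net reactance X = X_L − X_C = 1093 Ω
Z = j1093 Ω
|Z| = √(0² + 1093²) = 1093 Ω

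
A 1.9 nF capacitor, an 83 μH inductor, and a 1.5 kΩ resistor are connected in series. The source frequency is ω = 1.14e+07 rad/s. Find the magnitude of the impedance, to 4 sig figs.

X_L = ωL = 946.2 Ω
X_C = 1/(ωC) = 46.17 Ω
Net reactance X = X_L − X_C = 900.0 Ω
Z = 1500 + j900.0 Ω
|Z| = √(1500² + 900.0²) = 1749 Ω

1749 Ω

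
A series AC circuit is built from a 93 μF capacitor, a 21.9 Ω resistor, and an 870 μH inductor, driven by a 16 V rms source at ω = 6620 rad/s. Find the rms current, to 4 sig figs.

X_L = ωL = 5.759 Ω
X_C = 1/(ωC) = 1.624 Ω
Net reactance X = X_L − X_C = 4.135 Ω
Z = 21.90 + j4.135 Ω
|Z| = √(21.90² + 4.135²) = 22.29 Ω
I = V/|Z| = 16/22.29 = 717.9 mA

717.9 mA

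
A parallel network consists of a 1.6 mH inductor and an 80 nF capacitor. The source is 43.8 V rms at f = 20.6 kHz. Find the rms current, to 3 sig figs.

ω = 2πf = 129400 rad/s
X_L = ωL = 207 Ω
X_C = 1/(ωC) = 96.6 Ω
Parallel: admittances add. Y = 1/(jωL) + jωC
Y = (0 + j0.00553) S
|Y| = 0.00553 S → |Z| = 1/|Y| = 181 Ω, ∠Z = −∠Y = -90.0°
I = V/|Z| = 43.8/181 = 242 mA

242 mA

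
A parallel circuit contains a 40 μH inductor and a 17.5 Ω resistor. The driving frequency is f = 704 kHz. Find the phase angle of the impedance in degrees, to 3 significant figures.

5.65°

ω = 2πf = 4.423e+06 rad/s
X_L = ωL = 177 Ω
Parallel: admittances add. Y = 1/R + 1/(jωL)
Y = (0.0571 − j0.00565) S
|Y| = 0.0574 S → |Z| = 1/|Y| = 17.4 Ω, ∠Z = −∠Y = 5.65°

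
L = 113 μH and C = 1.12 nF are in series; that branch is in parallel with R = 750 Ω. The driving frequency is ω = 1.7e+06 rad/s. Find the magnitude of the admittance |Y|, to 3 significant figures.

3.28 mS

X_L = ωL = 192 Ω
X_C = 1/(ωC) = 525 Ω
Branch 1: Z₁ = R = 750 Ω
Branch 2 (series LC): Z₂ = j(X_L − X_C) = −j333 Ω
Parallel: Z = Z₁Z₂/(Z₁+Z₂), |Z| = 304 Ω, ∠Z = -66.1°
|Y| = 1/|Z| = 3.28 mS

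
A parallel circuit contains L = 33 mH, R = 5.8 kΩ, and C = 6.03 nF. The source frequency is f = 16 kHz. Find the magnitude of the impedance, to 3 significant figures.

2860 Ω

ω = 2πf = 100500 rad/s
X_L = ωL = 3320 Ω
X_C = 1/(ωC) = 1650 Ω
Parallel: admittances add. Y = 1/R + 1/(jωL) + jωC
Y = (0.000172 + j0.000305) S
|Y| = 0.000350 S → |Z| = 1/|Y| = 2860 Ω, ∠Z = −∠Y = -60.5°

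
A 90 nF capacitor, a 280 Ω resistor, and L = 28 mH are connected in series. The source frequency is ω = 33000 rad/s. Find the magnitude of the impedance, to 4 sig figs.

X_L = ωL = 924.0 Ω
X_C = 1/(ωC) = 336.7 Ω
Net reactance X = X_L − X_C = 587.3 Ω
Z = 280.0 + j587.3 Ω
|Z| = √(280.0² + 587.3²) = 650.6 Ω

650.6 Ω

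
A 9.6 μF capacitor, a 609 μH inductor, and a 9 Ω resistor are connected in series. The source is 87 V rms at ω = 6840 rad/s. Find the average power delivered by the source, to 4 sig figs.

X_L = ωL = 4.166 Ω
X_C = 1/(ωC) = 15.23 Ω
Net reactance X = X_L − X_C = -11.06 Ω
Z = 9.000 − j11.06 Ω
|Z| = √(9.000² + 11.06²) = 14.26 Ω
∠Z = arctan(-11.06/9.000) = -50.87°
I = V/|Z| = 6.100 A
P = VI cos φ = 87 × 6.100 × cos(-50.87°) = 334.9 W

334.9 W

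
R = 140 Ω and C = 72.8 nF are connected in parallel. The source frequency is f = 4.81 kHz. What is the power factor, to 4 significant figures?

0.9557

ω = 2πf = 30220 rad/s
X_C = 1/(ωC) = 454.5 Ω
Parallel: admittances add. Y = 1/R + jωC
Y = (0.007143 + j0.002200) S
|Y| = 0.007474 S → |Z| = 1/|Y| = 133.8 Ω, ∠Z = −∠Y = -17.12°
cos φ = cos(-17.12°) = 0.9557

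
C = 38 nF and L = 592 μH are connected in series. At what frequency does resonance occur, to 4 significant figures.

33.56 kHz

ω₀ = 1/√(LC) = 1/√(0.000592 × 3.8e-08) = 210800 rad/s
f₀ = ω₀/(2π) = 33.56 kHz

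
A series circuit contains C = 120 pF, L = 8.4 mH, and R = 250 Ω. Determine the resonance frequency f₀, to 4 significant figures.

ω₀ = 1/√(LC) = 1/√(0.0084 × 1.2e-10) = 996000 rad/s
f₀ = ω₀/(2π) = 158.5 kHz

158.5 kHz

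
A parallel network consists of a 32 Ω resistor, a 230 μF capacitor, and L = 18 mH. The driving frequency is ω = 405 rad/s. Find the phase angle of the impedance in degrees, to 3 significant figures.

54.6°

X_L = ωL = 7.29 Ω
X_C = 1/(ωC) = 10.7 Ω
Parallel: admittances add. Y = 1/R + 1/(jωL) + jωC
Y = (0.0312 − j0.0440) S
|Y| = 0.0540 S → |Z| = 1/|Y| = 18.5 Ω, ∠Z = −∠Y = 54.6°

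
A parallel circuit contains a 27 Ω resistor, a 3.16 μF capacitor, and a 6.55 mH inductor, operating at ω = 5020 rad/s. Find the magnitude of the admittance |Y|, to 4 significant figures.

39.79 mS

X_L = ωL = 32.88 Ω
X_C = 1/(ωC) = 63.04 Ω
Parallel: admittances add. Y = 1/R + 1/(jωL) + jωC
Y = (0.03704 − j0.01455) S
|Y| = 0.03979 S → |Z| = 1/|Y| = 25.13 Ω, ∠Z = −∠Y = 21.45°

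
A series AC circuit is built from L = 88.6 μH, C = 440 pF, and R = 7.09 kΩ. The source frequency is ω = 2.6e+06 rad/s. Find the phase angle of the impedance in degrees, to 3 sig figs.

-5.19°

X_L = ωL = 230 Ω
X_C = 1/(ωC) = 874 Ω
Net reactance X = X_L − X_C = -644 Ω
Z = 7090 − j644 Ω
|Z| = √(7090² + 644²) = 7120 Ω
∠Z = arctan(-644/7090) = -5.19°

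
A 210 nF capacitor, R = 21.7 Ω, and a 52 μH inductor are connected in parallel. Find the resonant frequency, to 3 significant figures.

ω₀ = 1/√(LC) = 1/√(5.2e-05 × 2.1e-07) = 302600 rad/s
f₀ = ω₀/(2π) = 48.2 kHz

48.2 kHz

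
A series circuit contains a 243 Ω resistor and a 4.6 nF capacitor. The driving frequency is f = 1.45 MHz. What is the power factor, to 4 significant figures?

ω = 2πf = 9.111e+06 rad/s
X_C = 1/(ωC) = 23.86 Ω
Z = 243.0 − j23.86 Ω
|Z| = √(243.0² + 23.86²) = 244.2 Ω
∠Z = arctan(-23.86/243.0) = -5.608°
cos φ = cos(-5.608°) = 0.9952

0.9952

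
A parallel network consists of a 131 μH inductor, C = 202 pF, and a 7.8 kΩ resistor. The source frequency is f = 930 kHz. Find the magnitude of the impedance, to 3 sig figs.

5560 Ω

ω = 2πf = 5.843e+06 rad/s
X_L = ωL = 765 Ω
X_C = 1/(ωC) = 847 Ω
Parallel: admittances add. Y = 1/R + 1/(jωL) + jωC
Y = (0.000128 − j0.000126) S
|Y| = 0.000180 S → |Z| = 1/|Y| = 5560 Ω, ∠Z = −∠Y = 44.5°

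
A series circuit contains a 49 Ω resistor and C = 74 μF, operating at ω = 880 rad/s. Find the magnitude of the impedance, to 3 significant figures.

X_C = 1/(ωC) = 15.4 Ω
Z = 49.0 − j15.4 Ω
|Z| = √(49.0² + 15.4²) = 51.3 Ω

51.3 Ω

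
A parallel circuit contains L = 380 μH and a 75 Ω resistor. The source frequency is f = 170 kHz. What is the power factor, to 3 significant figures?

ω = 2πf = 1.068e+06 rad/s
X_L = ωL = 406 Ω
Parallel: admittances add. Y = 1/R + 1/(jωL)
Y = (0.0133 − j0.00246) S
|Y| = 0.0136 S → |Z| = 1/|Y| = 73.8 Ω, ∠Z = −∠Y = 10.5°
cos φ = cos(10.5°) = 0.983

0.983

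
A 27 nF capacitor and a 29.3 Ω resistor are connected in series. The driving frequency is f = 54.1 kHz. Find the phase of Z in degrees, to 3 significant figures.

-74.9°

ω = 2πf = 339900 rad/s
X_C = 1/(ωC) = 109 Ω
Z = 29.3 − j109 Ω
|Z| = √(29.3² + 109²) = 113 Ω
∠Z = arctan(-109/29.3) = -74.9°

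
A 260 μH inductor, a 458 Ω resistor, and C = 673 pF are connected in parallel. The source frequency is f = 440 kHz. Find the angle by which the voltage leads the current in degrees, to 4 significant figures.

-12.13°

ω = 2πf = 2.765e+06 rad/s
X_L = ωL = 718.8 Ω
X_C = 1/(ωC) = 537.5 Ω
Parallel: admittances add. Y = 1/R + 1/(jωL) + jωC
Y = (0.002183 + j0.0004694) S
|Y| = 0.002233 S → |Z| = 1/|Y| = 447.8 Ω, ∠Z = −∠Y = -12.13°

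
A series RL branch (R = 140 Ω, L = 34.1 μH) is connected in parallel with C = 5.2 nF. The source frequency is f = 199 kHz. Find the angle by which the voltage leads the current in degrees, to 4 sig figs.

-34.61°

ω = 2πf = 1.25e+06 rad/s
X_L = ωL = 42.64 Ω
X_C = 1/(ωC) = 153.8 Ω
Branch 1 (R+jX_L): Z₁ = 140.0 + j42.64 Ω, |Z₁| = 146.3 Ω
Branch 2 (−jX_C): Z₂ = −j153.8 Ω
Parallel: Z = Z₁Z₂/(Z₁+Z₂), |Z| = 125.9 Ω, ∠Z = -34.61°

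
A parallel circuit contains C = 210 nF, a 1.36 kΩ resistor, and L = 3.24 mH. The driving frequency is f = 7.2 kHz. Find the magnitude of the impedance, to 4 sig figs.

ω = 2πf = 45240 rad/s
X_L = ωL = 146.6 Ω
X_C = 1/(ωC) = 105.3 Ω
Parallel: admittances add. Y = 1/R + 1/(jωL) + jωC
Y = (0.0007353 + j0.002678) S
|Y| = 0.002777 S → |Z| = 1/|Y| = 360.1 Ω, ∠Z = −∠Y = -74.65°

360.1 Ω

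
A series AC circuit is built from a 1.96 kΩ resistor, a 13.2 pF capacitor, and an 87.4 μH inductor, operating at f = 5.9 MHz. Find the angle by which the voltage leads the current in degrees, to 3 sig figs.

ω = 2πf = 3.707e+07 rad/s
X_L = ωL = 3240 Ω
X_C = 1/(ωC) = 2040 Ω
Net reactance X = X_L − X_C = 1200 Ω
Z = 1960 + j1200 Ω
|Z| = √(1960² + 1200²) = 2300 Ω
∠Z = arctan(1200/1960) = 31.4°

31.4°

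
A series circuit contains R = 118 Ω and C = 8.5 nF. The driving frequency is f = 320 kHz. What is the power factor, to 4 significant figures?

ω = 2πf = 2.011e+06 rad/s
X_C = 1/(ωC) = 58.51 Ω
Z = 118.0 − j58.51 Ω
|Z| = √(118.0² + 58.51²) = 131.7 Ω
∠Z = arctan(-58.51/118.0) = -26.38°
cos φ = cos(-26.38°) = 0.8959

0.8959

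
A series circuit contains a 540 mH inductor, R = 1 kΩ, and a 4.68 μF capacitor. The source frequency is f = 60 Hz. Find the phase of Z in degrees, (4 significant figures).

-19.96°

ω = 2πf = 377.0 rad/s
X_L = ωL = 203.6 Ω
X_C = 1/(ωC) = 566.8 Ω
Net reactance X = X_L − X_C = -363.2 Ω
Z = 1000 − j363.2 Ω
|Z| = √(1000² + 363.2²) = 1064 Ω
∠Z = arctan(-363.2/1000) = -19.96°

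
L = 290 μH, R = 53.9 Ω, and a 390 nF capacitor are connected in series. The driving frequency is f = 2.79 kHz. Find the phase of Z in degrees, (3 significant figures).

ω = 2πf = 17530 rad/s
X_L = ωL = 5.08 Ω
X_C = 1/(ωC) = 146 Ω
Net reactance X = X_L − X_C = -141 Ω
Z = 53.9 − j141 Ω
|Z| = √(53.9² + 141²) = 151 Ω
∠Z = arctan(-141/53.9) = -69.1°

-69.1°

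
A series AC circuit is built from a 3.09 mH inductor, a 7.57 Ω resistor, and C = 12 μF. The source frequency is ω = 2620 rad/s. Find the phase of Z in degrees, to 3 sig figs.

X_L = ωL = 8.10 Ω
X_C = 1/(ωC) = 31.8 Ω
Net reactance X = X_L − X_C = -23.7 Ω
Z = 7.57 − j23.7 Ω
|Z| = √(7.57² + 23.7²) = 24.9 Ω
∠Z = arctan(-23.7/7.57) = -72.3°

-72.3°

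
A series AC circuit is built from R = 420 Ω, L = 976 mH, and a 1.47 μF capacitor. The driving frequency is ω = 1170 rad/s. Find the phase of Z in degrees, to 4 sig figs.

53.15°

X_L = ωL = 1142 Ω
X_C = 1/(ωC) = 581.4 Ω
Net reactance X = X_L − X_C = 560.5 Ω
Z = 420.0 + j560.5 Ω
|Z| = √(420.0² + 560.5²) = 700.4 Ω
∠Z = arctan(560.5/420.0) = 53.15°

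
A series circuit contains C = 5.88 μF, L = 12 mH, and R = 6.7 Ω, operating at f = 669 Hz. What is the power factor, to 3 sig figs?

0.557

ω = 2πf = 4203 rad/s
X_L = ωL = 50.4 Ω
X_C = 1/(ωC) = 40.5 Ω
Net reactance X = X_L − X_C = 9.98 Ω
Z = 6.70 + j9.98 Ω
|Z| = √(6.70² + 9.98²) = 12.0 Ω
∠Z = arctan(9.98/6.70) = 56.1°
cos φ = cos(56.1°) = 0.557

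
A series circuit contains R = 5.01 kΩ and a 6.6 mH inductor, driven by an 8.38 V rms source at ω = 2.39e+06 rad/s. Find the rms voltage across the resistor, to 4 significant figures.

2.537 V

X_L = ωL = 15770 Ω
Z = 5010 + j15770 Ω
|Z| = √(5010² + 15770²) = 16550 Ω
I = V/|Z| = 506.3 μA
V_R = I·|Z_R| = 0.0005063 × 5010 = 2.537 V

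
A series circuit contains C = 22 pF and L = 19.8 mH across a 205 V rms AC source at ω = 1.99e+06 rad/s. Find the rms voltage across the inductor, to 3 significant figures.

488 V

X_L = ωL = 39400 Ω
X_C = 1/(ωC) = 22800 Ω
Net reactance X = X_L − X_C = 16600 Ω
Z = j16600 Ω
|Z| = √(0² + 16600²) = 16600 Ω
I = V/|Z| = 12.4 mA
V_L = I·|Z_L| = 0.0124 × 39400 = 488 V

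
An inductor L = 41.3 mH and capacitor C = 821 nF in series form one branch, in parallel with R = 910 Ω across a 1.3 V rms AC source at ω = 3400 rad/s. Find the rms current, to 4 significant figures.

X_L = ωL = 140.4 Ω
X_C = 1/(ωC) = 358.2 Ω
Branch 1: Z₁ = R = 910.0 Ω
Branch 2 (series LC): Z₂ = j(X_L − X_C) = −j217.8 Ω
Parallel: Z = Z₁Z₂/(Z₁+Z₂), |Z| = 211.8 Ω, ∠Z = -76.54°
I = V/|Z| = 1.3/211.8 = 6.137 mA

6.137 mA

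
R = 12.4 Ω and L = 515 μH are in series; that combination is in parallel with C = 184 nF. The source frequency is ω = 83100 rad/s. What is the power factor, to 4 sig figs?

X_L = ωL = 42.80 Ω
X_C = 1/(ωC) = 65.40 Ω
Branch 1 (R+jX_L): Z₁ = 12.40 + j42.80 Ω, |Z₁| = 44.56 Ω
Branch 2 (−jX_C): Z₂ = −j65.40 Ω
Parallel: Z = Z₁Z₂/(Z₁+Z₂), |Z| = 113.0 Ω, ∠Z = 45.09°
cos φ = cos(45.09°) = 0.7060

0.7060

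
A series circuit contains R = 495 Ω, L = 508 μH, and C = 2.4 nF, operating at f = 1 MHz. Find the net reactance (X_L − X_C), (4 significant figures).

3126 Ω

ω = 2πf = 6.283e+06 rad/s
X_L = ωL = 3192 Ω
X_C = 1/(ωC) = 66.31 Ω
X = 3192 − 66.31 = 3126 Ω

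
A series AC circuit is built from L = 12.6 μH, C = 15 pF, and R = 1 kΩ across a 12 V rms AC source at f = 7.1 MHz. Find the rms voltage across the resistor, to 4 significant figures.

ω = 2πf = 4.461e+07 rad/s
X_L = ωL = 562.1 Ω
X_C = 1/(ωC) = 1494 Ω
Net reactance X = X_L − X_C = -932.3 Ω
Z = 1000 − j932.3 Ω
|Z| = √(1000² + 932.3²) = 1367 Ω
I = V/|Z| = 8.777 mA
V_R = I·|Z_R| = 0.008777 × 1000 = 8.777 V

8.777 V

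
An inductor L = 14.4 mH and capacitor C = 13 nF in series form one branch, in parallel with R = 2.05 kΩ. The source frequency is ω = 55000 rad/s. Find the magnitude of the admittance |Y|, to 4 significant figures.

X_L = ωL = 792.0 Ω
X_C = 1/(ωC) = 1399 Ω
Branch 1: Z₁ = R = 2050 Ω
Branch 2 (series LC): Z₂ = j(X_L − X_C) = −j606.6 Ω
Parallel: Z = Z₁Z₂/(Z₁+Z₂), |Z| = 581.7 Ω, ∠Z = -73.52°
|Y| = 1/|Z| = 1.719 mS

1.719 mS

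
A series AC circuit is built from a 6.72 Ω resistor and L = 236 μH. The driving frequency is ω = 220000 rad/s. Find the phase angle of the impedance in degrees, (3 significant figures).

X_L = ωL = 51.9 Ω
Z = 6.72 + j51.9 Ω
|Z| = √(6.72² + 51.9²) = 52.4 Ω
∠Z = arctan(51.9/6.72) = 82.6°

82.6°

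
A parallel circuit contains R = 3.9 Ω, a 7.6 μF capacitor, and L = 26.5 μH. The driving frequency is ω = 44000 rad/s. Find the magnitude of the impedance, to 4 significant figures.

1.716 Ω

X_L = ωL = 1.166 Ω
X_C = 1/(ωC) = 2.990 Ω
Parallel: admittances add. Y = 1/R + 1/(jωL) + jωC
Y = (0.2564 − j0.5232) S
|Y| = 0.5827 S → |Z| = 1/|Y| = 1.716 Ω, ∠Z = −∠Y = 63.89°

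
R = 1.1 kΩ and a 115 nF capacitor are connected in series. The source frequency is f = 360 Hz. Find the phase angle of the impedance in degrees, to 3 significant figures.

-74.0°

ω = 2πf = 2262 rad/s
X_C = 1/(ωC) = 3840 Ω
Z = 1100 − j3840 Ω
|Z| = √(1100² + 3840²) = 4000 Ω
∠Z = arctan(-3840/1100) = -74.0°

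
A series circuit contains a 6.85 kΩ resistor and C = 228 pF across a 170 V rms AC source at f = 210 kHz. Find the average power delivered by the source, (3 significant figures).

3.41 W

ω = 2πf = 1.319e+06 rad/s
X_C = 1/(ωC) = 3320 Ω
Z = 6850 − j3320 Ω
|Z| = √(6850² + 3320²) = 7610 Ω
∠Z = arctan(-3320/6850) = -25.9°
I = V/|Z| = 22.3 mA
P = VI cos φ = 170 × 0.0223 × cos(-25.9°) = 3.41 W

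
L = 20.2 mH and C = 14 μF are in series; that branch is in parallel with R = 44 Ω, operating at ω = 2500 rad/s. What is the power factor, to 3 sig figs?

X_L = ωL = 50.5 Ω
X_C = 1/(ωC) = 28.6 Ω
Branch 1: Z₁ = R = 44.0 Ω
Branch 2 (series LC): Z₂ = j(X_L − X_C) = j21.9 Ω
Parallel: Z = Z₁Z₂/(Z₁+Z₂), |Z| = 19.6 Ω, ∠Z = 63.5°
cos φ = cos(63.5°) = 0.446

0.446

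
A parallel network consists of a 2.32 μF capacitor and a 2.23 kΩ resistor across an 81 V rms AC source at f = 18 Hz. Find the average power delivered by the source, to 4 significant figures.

2.942 W

ω = 2πf = 113.1 rad/s
X_C = 1/(ωC) = 3811 Ω
Parallel: admittances add. Y = 1/R + jωC
Y = (0.0004484 + j0.0002624) S
|Y| = 0.0005196 S → |Z| = 1/|Y| = 1925 Ω, ∠Z = −∠Y = -30.33°
I = V/|Z| = 42.08 mA
P = VI cos φ = 81 × 0.04208 × cos(-30.33°) = 2.942 W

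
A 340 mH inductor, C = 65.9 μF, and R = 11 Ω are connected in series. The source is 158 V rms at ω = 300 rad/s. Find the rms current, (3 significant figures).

3.00 A

X_L = ωL = 102 Ω
X_C = 1/(ωC) = 50.6 Ω
Net reactance X = X_L − X_C = 51.4 Ω
Z = 11.0 + j51.4 Ω
|Z| = √(11.0² + 51.4²) = 52.6 Ω
I = V/|Z| = 158/52.6 = 3.00 A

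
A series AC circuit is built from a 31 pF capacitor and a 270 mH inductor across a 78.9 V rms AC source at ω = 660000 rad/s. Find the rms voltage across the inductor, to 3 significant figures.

X_L = ωL = 178000 Ω
X_C = 1/(ωC) = 48900 Ω
Net reactance X = X_L − X_C = 129000 Ω
Z = j129000 Ω
|Z| = √(0² + 129000²) = 129000 Ω
I = V/|Z| = 610 μA
V_L = I·|Z_L| = 0.000610 × 178000 = 109 V

109 V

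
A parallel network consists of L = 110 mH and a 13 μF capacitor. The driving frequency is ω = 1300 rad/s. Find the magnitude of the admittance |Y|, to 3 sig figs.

9.91 mS

X_L = ωL = 143 Ω
X_C = 1/(ωC) = 59.2 Ω
Parallel: admittances add. Y = 1/(jωL) + jωC
Y = (0 + j0.00991) S
|Y| = 0.00991 S → |Z| = 1/|Y| = 101 Ω, ∠Z = −∠Y = -90.0°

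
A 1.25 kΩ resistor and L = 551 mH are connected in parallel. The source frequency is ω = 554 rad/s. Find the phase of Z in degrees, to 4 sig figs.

76.28°

X_L = ωL = 305.3 Ω
Parallel: admittances add. Y = 1/R + 1/(jωL)
Y = (0.0008000 − j0.003276) S
|Y| = 0.003372 S → |Z| = 1/|Y| = 296.5 Ω, ∠Z = −∠Y = 76.28°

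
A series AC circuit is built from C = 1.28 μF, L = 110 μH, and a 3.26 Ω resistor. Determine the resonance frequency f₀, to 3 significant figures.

ω₀ = 1/√(LC) = 1/√(0.00011 × 1.28e-06) = 84270 rad/s
f₀ = ω₀/(2π) = 13.4 kHz

13.4 kHz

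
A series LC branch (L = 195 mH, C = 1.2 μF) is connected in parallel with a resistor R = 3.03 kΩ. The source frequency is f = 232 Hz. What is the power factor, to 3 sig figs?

0.0944

ω = 2πf = 1458 rad/s
X_L = ωL = 284 Ω
X_C = 1/(ωC) = 572 Ω
Branch 1: Z₁ = R = 3030 Ω
Branch 2 (series LC): Z₂ = j(X_L − X_C) = −j287 Ω
Parallel: Z = Z₁Z₂/(Z₁+Z₂), |Z| = 286 Ω, ∠Z = -84.6°
cos φ = cos(-84.6°) = 0.0944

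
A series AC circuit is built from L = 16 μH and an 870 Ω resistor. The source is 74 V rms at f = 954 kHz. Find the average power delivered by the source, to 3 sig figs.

6.22 W

ω = 2πf = 5.994e+06 rad/s
X_L = ωL = 95.9 Ω
Z = 870 + j95.9 Ω
|Z| = √(870² + 95.9²) = 875 Ω
∠Z = arctan(95.9/870) = 6.29°
I = V/|Z| = 84.5 mA
P = VI cos φ = 74 × 0.0845 × cos(6.29°) = 6.22 W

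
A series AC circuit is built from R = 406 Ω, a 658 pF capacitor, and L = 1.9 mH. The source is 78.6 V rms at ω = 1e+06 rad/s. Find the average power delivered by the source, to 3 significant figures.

X_L = ωL = 1900 Ω
X_C = 1/(ωC) = 1520 Ω
Net reactance X = X_L − X_C = 380 Ω
Z = 406 + j380 Ω
|Z| = √(406² + 380²) = 556 Ω
∠Z = arctan(380/406) = 43.1°
I = V/|Z| = 141 mA
P = VI cos φ = 78.6 × 0.141 × cos(43.1°) = 8.11 W

8.11 W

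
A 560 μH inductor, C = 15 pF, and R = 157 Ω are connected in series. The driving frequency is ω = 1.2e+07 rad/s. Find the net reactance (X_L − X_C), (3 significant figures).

X_L = ωL = 6720 Ω
X_C = 1/(ωC) = 5560 Ω
X = 6720 − 5560 = 1160 Ω

1160 Ω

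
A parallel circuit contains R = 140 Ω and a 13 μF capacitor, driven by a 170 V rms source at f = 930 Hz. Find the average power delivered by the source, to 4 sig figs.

206.4 W

ω = 2πf = 5843 rad/s
X_C = 1/(ωC) = 13.16 Ω
Parallel: admittances add. Y = 1/R + jωC
Y = (0.007143 + j0.07596) S
|Y| = 0.07630 S → |Z| = 1/|Y| = 13.11 Ω, ∠Z = −∠Y = -84.63°
I = V/|Z| = 12.97 A
P = VI cos φ = 170 × 12.97 × cos(-84.63°) = 206.4 W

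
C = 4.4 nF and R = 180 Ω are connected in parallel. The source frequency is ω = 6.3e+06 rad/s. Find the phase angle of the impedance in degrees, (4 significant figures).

-78.67°

X_C = 1/(ωC) = 36.08 Ω
Parallel: admittances add. Y = 1/R + jωC
Y = (0.005556 + j0.02772) S
|Y| = 0.02827 S → |Z| = 1/|Y| = 35.37 Ω, ∠Z = −∠Y = -78.67°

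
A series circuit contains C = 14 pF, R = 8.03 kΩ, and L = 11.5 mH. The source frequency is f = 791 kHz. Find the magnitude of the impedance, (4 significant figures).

43530 Ω

ω = 2πf = 4.97e+06 rad/s
X_L = ωL = 57150 Ω
X_C = 1/(ωC) = 14370 Ω
Net reactance X = X_L − X_C = 42780 Ω
Z = 8030 + j42780 Ω
|Z| = √(8030² + 42780²) = 43530 Ω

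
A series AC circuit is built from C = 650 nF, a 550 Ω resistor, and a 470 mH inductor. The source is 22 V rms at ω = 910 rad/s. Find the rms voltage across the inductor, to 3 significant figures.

6.83 V

X_L = ωL = 428 Ω
X_C = 1/(ωC) = 1690 Ω
Net reactance X = X_L − X_C = -1260 Ω
Z = 550 − j1260 Ω
|Z| = √(550² + 1260²) = 1380 Ω
I = V/|Z| = 16.0 mA
V_L = I·|Z_L| = 0.0160 × 428 = 6.83 V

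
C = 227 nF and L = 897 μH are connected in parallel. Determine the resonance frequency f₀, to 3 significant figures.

11.2 kHz

ω₀ = 1/√(LC) = 1/√(0.000897 × 2.27e-07) = 70080 rad/s
f₀ = ω₀/(2π) = 11.2 kHz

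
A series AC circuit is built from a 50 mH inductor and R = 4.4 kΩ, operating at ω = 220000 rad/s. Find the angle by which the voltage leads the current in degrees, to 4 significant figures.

X_L = ωL = 11000 Ω
Z = 4400 + j11000 Ω
|Z| = √(4400² + 11000²) = 11850 Ω
∠Z = arctan(11000/4400) = 68.20°

68.20°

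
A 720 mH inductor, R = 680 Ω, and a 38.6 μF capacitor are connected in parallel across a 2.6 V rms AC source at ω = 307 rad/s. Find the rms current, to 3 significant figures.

X_L = ωL = 221 Ω
X_C = 1/(ωC) = 84.4 Ω
Parallel: admittances add. Y = 1/R + 1/(jωL) + jωC
Y = (0.00147 + j0.00733) S
|Y| = 0.00747 S → |Z| = 1/|Y| = 134 Ω, ∠Z = −∠Y = -78.6°
I = V/|Z| = 2.6/134 = 19.4 mA

19.4 mA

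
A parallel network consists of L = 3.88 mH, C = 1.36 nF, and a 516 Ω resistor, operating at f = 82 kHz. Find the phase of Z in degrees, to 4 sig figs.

ω = 2πf = 515200 rad/s
X_L = ωL = 1999 Ω
X_C = 1/(ωC) = 1427 Ω
Parallel: admittances add. Y = 1/R + 1/(jωL) + jωC
Y = (0.001938 + j0.0002005) S
|Y| = 0.001948 S → |Z| = 1/|Y| = 513.3 Ω, ∠Z = −∠Y = -5.906°

-5.906°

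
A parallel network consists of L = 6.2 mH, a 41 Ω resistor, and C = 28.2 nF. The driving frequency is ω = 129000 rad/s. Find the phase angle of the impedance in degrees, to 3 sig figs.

-5.59°

X_L = ωL = 800 Ω
X_C = 1/(ωC) = 275 Ω
Parallel: admittances add. Y = 1/R + 1/(jωL) + jωC
Y = (0.0244 + j0.00239) S
|Y| = 0.0245 S → |Z| = 1/|Y| = 40.8 Ω, ∠Z = −∠Y = -5.59°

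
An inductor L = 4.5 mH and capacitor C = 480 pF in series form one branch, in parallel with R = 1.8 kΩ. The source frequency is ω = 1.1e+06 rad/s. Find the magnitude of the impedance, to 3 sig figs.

X_L = ωL = 4950 Ω
X_C = 1/(ωC) = 1890 Ω
Branch 1: Z₁ = R = 1800 Ω
Branch 2 (series LC): Z₂ = j(X_L − X_C) = j3060 Ω
Parallel: Z = Z₁Z₂/(Z₁+Z₂), |Z| = 1550 Ω, ∠Z = 30.5°

1550 Ω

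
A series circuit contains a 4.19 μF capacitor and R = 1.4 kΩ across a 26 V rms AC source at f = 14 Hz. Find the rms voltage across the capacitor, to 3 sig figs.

ω = 2πf = 87.96 rad/s
X_C = 1/(ωC) = 2710 Ω
Z = 1400 − j2710 Ω
|Z| = √(1400² + 2710²) = 3050 Ω
I = V/|Z| = 8.52 mA
V_C = I·|Z_C| = 0.00852 × 2710 = 23.1 V

23.1 V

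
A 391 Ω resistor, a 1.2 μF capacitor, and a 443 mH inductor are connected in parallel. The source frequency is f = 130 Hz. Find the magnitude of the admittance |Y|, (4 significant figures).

3.118 mS

ω = 2πf = 816.8 rad/s
X_L = ωL = 361.8 Ω
X_C = 1/(ωC) = 1020 Ω
Parallel: admittances add. Y = 1/R + 1/(jωL) + jωC
Y = (0.002558 − j0.001783) S
|Y| = 0.003118 S → |Z| = 1/|Y| = 320.7 Ω, ∠Z = −∠Y = 34.89°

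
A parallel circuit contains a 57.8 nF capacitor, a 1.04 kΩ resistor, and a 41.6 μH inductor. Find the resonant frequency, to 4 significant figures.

ω₀ = 1/√(LC) = 1/√(4.16e-05 × 5.78e-08) = 644900 rad/s
f₀ = ω₀/(2π) = 102.6 kHz

102.6 kHz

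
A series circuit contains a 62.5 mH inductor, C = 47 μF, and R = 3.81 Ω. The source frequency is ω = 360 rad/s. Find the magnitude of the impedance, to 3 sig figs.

X_L = ωL = 22.5 Ω
X_C = 1/(ωC) = 59.1 Ω
Net reactance X = X_L − X_C = -36.6 Ω
Z = 3.81 − j36.6 Ω
|Z| = √(3.81² + 36.6²) = 36.8 Ω

36.8 Ω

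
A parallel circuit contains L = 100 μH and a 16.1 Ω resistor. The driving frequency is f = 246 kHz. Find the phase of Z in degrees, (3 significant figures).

ω = 2πf = 1.546e+06 rad/s
X_L = ωL = 155 Ω
Parallel: admittances add. Y = 1/R + 1/(jωL)
Y = (0.0621 − j0.00647) S
|Y| = 0.0624 S → |Z| = 1/|Y| = 16.0 Ω, ∠Z = −∠Y = 5.95°

5.95°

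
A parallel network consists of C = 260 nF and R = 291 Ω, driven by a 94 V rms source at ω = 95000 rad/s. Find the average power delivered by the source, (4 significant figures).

30.36 W

X_C = 1/(ωC) = 40.49 Ω
Parallel: admittances add. Y = 1/R + jωC
Y = (0.003436 + j0.02470) S
|Y| = 0.02494 S → |Z| = 1/|Y| = 40.10 Ω, ∠Z = −∠Y = -82.08°
I = V/|Z| = 2.344 A
P = VI cos φ = 94 × 2.344 × cos(-82.08°) = 30.36 W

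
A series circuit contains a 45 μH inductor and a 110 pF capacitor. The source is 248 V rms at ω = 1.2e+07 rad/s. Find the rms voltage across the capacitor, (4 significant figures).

863.5 V

X_L = ωL = 540.0 Ω
X_C = 1/(ωC) = 757.6 Ω
Net reactance X = X_L − X_C = -217.6 Ω
Z = − j217.6 Ω
|Z| = √(0² + 217.6²) = 217.6 Ω
I = V/|Z| = 1.140 A
V_C = I·|Z_C| = 1.140 × 757.6 = 863.5 V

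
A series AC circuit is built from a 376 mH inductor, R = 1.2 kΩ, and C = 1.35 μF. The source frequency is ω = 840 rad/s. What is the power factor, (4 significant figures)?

X_L = ωL = 315.8 Ω
X_C = 1/(ωC) = 881.8 Ω
Net reactance X = X_L − X_C = -566.0 Ω
Z = 1200 − j566.0 Ω
|Z| = √(1200² + 566.0²) = 1327 Ω
∠Z = arctan(-566.0/1200) = -25.25°
cos φ = cos(-25.25°) = 0.9044

0.9044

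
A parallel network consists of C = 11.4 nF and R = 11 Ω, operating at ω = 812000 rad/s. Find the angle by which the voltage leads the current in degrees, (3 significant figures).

X_C = 1/(ωC) = 108 Ω
Parallel: admittances add. Y = 1/R + jωC
Y = (0.0909 + j0.00926) S
|Y| = 0.0914 S → |Z| = 1/|Y| = 10.9 Ω, ∠Z = −∠Y = -5.81°

-5.81°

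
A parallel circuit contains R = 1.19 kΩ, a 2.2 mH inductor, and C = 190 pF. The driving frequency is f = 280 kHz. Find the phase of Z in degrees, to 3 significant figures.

ω = 2πf = 1.759e+06 rad/s
X_L = ωL = 3870 Ω
X_C = 1/(ωC) = 2990 Ω
Parallel: admittances add. Y = 1/R + 1/(jωL) + jωC
Y = (0.000840 + j7.59e-05) S
|Y| = 0.000844 S → |Z| = 1/|Y| = 1190 Ω, ∠Z = −∠Y = -5.16°

-5.16°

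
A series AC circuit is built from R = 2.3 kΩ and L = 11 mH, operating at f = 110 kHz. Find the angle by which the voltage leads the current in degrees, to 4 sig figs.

73.17°

ω = 2πf = 691200 rad/s
X_L = ωL = 7603 Ω
Z = 2300 + j7603 Ω
|Z| = √(2300² + 7603²) = 7943 Ω
∠Z = arctan(7603/2300) = 73.17°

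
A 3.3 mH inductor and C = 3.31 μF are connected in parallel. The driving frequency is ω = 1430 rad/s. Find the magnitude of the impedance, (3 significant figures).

4.83 Ω

X_L = ωL = 4.72 Ω
X_C = 1/(ωC) = 211 Ω
Parallel: admittances add. Y = 1/(jωL) + jωC
Y = (0 − j0.207) S
|Y| = 0.207 S → |Z| = 1/|Y| = 4.83 Ω, ∠Z = −∠Y = 90.0°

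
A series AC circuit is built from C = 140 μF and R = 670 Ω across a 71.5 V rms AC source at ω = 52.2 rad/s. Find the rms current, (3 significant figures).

X_C = 1/(ωC) = 137 Ω
Z = 670 − j137 Ω
|Z| = √(670² + 137²) = 684 Ω
I = V/|Z| = 71.5/684 = 105 mA

105 mA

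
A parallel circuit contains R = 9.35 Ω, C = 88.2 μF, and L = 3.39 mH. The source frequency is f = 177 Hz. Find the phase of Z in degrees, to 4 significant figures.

57.39°

ω = 2πf = 1112 rad/s
X_L = ωL = 3.770 Ω
X_C = 1/(ωC) = 10.19 Ω
Parallel: admittances add. Y = 1/R + 1/(jωL) + jωC
Y = (0.1070 − j0.1672) S
|Y| = 0.1984 S → |Z| = 1/|Y| = 5.039 Ω, ∠Z = −∠Y = 57.39°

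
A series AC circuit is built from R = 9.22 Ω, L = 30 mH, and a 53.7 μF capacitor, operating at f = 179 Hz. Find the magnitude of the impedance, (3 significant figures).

19.5 Ω

ω = 2πf = 1125 rad/s
X_L = ωL = 33.7 Ω
X_C = 1/(ωC) = 16.6 Ω
Net reactance X = X_L − X_C = 17.2 Ω
Z = 9.22 + j17.2 Ω
|Z| = √(9.22² + 17.2²) = 19.5 Ω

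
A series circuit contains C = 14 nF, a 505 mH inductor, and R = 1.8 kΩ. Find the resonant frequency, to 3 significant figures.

ω₀ = 1/√(LC) = 1/√(0.505 × 1.4e-08) = 11890 rad/s
f₀ = ω₀/(2π) = 1.89 kHz

1.89 kHz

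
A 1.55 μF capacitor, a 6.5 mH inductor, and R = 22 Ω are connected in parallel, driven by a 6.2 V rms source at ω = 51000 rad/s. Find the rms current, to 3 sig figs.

X_L = ωL = 332 Ω
X_C = 1/(ωC) = 12.7 Ω
Parallel: admittances add. Y = 1/R + 1/(jωL) + jωC
Y = (0.0455 + j0.0760) S
|Y| = 0.0886 S → |Z| = 1/|Y| = 11.3 Ω, ∠Z = −∠Y = -59.1°
I = V/|Z| = 6.2/11.3 = 549 mA

549 mA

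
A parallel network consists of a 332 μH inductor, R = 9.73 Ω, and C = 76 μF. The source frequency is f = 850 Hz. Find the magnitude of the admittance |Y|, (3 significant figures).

189 mS

ω = 2πf = 5341 rad/s
X_L = ωL = 1.77 Ω
X_C = 1/(ωC) = 2.46 Ω
Parallel: admittances add. Y = 1/R + 1/(jωL) + jωC
Y = (0.103 − j0.158) S
|Y| = 0.189 S → |Z| = 1/|Y| = 5.30 Ω, ∠Z = −∠Y = 57.0°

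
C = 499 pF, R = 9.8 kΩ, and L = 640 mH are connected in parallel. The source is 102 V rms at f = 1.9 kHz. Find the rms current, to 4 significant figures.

ω = 2πf = 11940 rad/s
X_L = ωL = 7640 Ω
X_C = 1/(ωC) = 167900 Ω
Parallel: admittances add. Y = 1/R + 1/(jωL) + jωC
Y = (0.0001020 − j0.0001249) S
|Y| = 0.0001613 S → |Z| = 1/|Y| = 6199 Ω, ∠Z = −∠Y = 50.76°
I = V/|Z| = 102/6199 = 16.45 mA

16.45 mA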